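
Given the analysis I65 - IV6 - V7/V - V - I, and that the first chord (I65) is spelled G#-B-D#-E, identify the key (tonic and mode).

The anchor chord is a major seventh chord on E, labeled I65.
If E is scale degree 1 and the mode makes that degree carry a major seventh chord, the tonic is E and the mode is major.

E major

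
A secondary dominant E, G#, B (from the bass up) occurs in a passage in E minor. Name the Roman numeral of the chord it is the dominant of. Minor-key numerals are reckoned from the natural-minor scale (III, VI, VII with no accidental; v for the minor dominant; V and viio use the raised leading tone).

The chord is a major triad on E.
A dominant resolves down a perfect fifth: E → A. In E minor, A is scale degree 4, i.e. iv.

iv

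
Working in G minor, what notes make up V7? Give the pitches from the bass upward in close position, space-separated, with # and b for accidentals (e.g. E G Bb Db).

D F# A C

In G minor, the fifth degree is D. The dominant is major (leading tone raised), so V is a dominant seventh chord.
That chord is spelled D-F#-A-C.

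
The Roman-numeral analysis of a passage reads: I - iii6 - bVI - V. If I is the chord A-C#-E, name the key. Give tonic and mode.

A major

The anchor chord is a major triad on A, labeled I.
If A is scale degree 1 and the mode makes that degree carry a major triad, the tonic is A and the mode is major.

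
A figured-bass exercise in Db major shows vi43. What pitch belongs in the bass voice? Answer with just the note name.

vi in Db major has root Bb; the chord is Bb-Db-F-Ab.
The figure 43 means second inversion — the fifth is in the bass.

F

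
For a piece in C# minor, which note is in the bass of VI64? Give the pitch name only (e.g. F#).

E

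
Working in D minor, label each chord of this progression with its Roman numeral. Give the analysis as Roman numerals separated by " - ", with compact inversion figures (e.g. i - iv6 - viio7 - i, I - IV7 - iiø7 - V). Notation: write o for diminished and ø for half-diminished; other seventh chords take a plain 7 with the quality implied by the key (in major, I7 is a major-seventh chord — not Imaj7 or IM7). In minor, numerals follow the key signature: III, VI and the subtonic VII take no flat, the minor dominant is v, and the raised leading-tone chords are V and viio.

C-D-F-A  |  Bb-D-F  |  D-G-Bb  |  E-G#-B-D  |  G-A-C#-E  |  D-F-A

C-D-F-A: minor seventh chord on D = scale degree 1 → i42.
Bb-D-F: major triad on Bb = scale degree 6 → VI.
D-G-Bb has root G, degree 4 in D minor, so iv64.
E-G#-B-D is the secondary dominant of V (dominant seventh chord on E): V7/V.
G-A-C#-E: root A is the dominant; dominant seventh chord there is V42.
D-F-A has root D, degree 1 in D minor, so i.

i42 - VI - iv64 - V7/V - V42 - i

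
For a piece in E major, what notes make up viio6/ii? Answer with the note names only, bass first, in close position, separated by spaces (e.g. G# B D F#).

G# B E#

viio6/ii is a secondary leading-tone chord. The target ii is F# in E major; the applied chord is rooted a semitone below, on E#.
Building a diminished triad on E# gives E#-G#-B.
The figured bass 6 indicates first inversion, placing the third (G#) in the bass: G#-B-E#.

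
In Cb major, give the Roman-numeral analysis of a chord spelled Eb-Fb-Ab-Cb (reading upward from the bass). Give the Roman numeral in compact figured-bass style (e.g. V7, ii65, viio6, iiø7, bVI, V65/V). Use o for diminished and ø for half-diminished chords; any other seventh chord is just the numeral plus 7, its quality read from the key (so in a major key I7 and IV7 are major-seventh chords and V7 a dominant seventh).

IV42

Stacked in thirds the chord is Fb-Ab-Cb-Eb: a major seventh chord on Fb.
Fb is scale degree 4 in Cb major, and a major seventh chord on that degree is written IV7.
With Eb in the bass the chord is in third inversion, so the figured bass is 42.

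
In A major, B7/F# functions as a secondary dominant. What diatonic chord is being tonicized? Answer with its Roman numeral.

V

The chord is a dominant seventh chord on B.
A dominant resolves down a perfect fifth: B → E. In A major, E is scale degree 5, i.e. V.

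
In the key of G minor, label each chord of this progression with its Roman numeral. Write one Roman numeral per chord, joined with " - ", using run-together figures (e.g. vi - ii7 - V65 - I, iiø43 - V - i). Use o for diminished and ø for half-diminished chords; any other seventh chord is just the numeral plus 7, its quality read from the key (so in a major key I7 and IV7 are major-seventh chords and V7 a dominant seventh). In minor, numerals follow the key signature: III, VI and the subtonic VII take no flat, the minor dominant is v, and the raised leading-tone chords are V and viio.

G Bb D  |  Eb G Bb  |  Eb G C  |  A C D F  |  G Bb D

G-Bb-D: minor triad on G = scale degree 1 → i.
Eb-G-Bb has root Eb, degree 6 in G minor, so VI.
Eb-G-C: minor triad on C = scale degree 4 → iv6.
A-C-D-F: root D is the dominant; minor seventh chord there is v43.
G-Bb-D: minor triad on G = scale degree 1 → i.

i - VI - iv6 - v43 - i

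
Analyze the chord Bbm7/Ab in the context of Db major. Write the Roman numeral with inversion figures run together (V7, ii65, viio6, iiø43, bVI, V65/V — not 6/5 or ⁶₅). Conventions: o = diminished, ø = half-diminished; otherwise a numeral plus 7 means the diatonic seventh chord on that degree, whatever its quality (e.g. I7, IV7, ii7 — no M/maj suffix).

The pitches Bb-Db-F-Ab form a minor seventh chord rooted on Bb.
Bb is scale degree 6 in Db major, and a minor seventh chord on that degree is written vi7.
With Ab in the bass the chord is in third inversion, so the figured bass is 42.

vi42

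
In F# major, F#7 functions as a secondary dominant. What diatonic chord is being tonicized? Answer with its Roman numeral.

The chord is a dominant seventh chord on F#.
A dominant resolves down a perfect fifth: F# → B. In F# major, B is scale degree 4, i.e. IV.

IV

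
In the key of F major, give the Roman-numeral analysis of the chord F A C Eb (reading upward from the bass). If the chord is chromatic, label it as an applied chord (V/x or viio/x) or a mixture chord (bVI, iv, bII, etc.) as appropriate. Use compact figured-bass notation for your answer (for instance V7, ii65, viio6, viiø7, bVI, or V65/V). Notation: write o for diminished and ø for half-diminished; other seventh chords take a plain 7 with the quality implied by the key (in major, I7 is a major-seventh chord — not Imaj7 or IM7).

The pitches F-A-C-Eb form a dominant seventh chord rooted on F.
F is not a diatonic chord root with this quality in F major, but it lies a perfect fifth above Bb (IV), so the chord functions as an applied dominant of IV.

V7/IV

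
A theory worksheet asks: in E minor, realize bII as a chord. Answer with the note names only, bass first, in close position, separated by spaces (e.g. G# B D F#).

F A C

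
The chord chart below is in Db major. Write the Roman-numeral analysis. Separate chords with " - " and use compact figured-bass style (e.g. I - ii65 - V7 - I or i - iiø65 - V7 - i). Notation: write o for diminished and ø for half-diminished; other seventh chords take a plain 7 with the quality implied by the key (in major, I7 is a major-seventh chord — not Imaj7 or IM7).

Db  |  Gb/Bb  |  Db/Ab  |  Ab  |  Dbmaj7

Db: major triad on Db = scale degree 1 → I.
Gb/Bb has root Gb, degree 4 in Db major, so IV6.
Db/Ab has root Db, degree 1 in Db major, so I64.
Ab: root Ab is the dominant; major triad there is V.
Dbmaj7: major seventh chord on Db = scale degree 1 → I7.

I - IV6 - I64 - V - I7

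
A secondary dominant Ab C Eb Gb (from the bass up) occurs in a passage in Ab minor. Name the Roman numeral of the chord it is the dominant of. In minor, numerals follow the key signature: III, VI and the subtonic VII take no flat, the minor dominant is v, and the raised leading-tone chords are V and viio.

iv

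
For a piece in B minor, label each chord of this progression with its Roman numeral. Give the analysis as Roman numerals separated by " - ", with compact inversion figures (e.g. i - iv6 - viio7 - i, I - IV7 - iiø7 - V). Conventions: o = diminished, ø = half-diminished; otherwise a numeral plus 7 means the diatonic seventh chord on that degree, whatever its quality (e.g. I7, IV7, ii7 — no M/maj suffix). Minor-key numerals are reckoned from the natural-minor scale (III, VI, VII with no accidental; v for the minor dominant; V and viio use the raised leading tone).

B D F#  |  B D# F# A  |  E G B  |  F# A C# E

i - V7/iv - iv - v7

B-D-F#: root B is the tonic; minor triad there is i.
B-D#-F#-A is the secondary dominant of iv (dominant seventh chord on B): V7/iv.
E-G-B: root E is the subdominant; minor triad there is iv.
F#-A-C#-E has root F#, degree 5 in B minor, so v7.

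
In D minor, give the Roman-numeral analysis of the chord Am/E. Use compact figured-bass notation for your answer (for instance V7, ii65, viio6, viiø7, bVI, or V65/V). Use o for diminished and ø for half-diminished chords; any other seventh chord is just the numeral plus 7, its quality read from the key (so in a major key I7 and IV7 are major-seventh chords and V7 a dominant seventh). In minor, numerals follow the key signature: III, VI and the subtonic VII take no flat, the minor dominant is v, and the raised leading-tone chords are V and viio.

The pitches A-C-E form a minor triad rooted on A.
A is scale degree 5 in D minor, and a minor triad on that degree is written v.
With E in the bass the chord is in second inversion, so the figured bass is 64.

v64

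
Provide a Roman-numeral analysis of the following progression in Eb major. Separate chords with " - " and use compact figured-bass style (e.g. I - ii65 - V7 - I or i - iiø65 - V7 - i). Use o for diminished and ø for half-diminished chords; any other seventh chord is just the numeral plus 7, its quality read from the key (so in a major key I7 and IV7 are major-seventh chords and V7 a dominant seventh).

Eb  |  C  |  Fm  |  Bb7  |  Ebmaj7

I - V/ii - ii - V7 - I7

Eb has root Eb, degree 1 in Eb major, so I.
C: a major triad on C, the applied dominant of ii → V/ii.
Fm: minor triad on F = scale degree 2 → ii.
Bb7: root Bb is the dominant; dominant seventh chord there is V7.
Ebmaj7 has root Eb, degree 1 in Eb major, so I7.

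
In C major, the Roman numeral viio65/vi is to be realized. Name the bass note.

The applied chord viio65/vi is rooted on G#: G#-B-D-F.
The figure 65 means first inversion — the third is in the bass.

B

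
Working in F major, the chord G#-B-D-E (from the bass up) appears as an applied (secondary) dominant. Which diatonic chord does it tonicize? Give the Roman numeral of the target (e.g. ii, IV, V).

iii

The chord is a dominant seventh chord on E.
A dominant resolves down a perfect fifth: E → A. In F major, A is scale degree 3, i.e. iii.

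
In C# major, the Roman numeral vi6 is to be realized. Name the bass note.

vi in C# major has root A#; the chord is A#-C#-E#.
The figure 6 means first inversion — the third is in the bass.

C#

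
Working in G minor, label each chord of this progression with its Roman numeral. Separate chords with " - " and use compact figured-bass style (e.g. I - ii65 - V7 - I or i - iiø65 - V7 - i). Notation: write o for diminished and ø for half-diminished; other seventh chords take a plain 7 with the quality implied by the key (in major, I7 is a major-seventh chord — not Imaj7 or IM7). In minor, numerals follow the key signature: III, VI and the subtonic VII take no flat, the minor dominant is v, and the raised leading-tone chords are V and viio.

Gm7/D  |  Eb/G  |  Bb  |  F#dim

Gm7/D: minor seventh chord on G = scale degree 1 → i43.
Eb/G: root Eb is the submediant; major triad there is VI6.
Bb: root Bb is the mediant; major triad there is III.
F#dim: diminished triad on F# = scale degree 7 → viio.

i43 - VI6 - III - viio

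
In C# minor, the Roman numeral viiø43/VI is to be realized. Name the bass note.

The applied chord viiø43/VI is rooted on G#: G#-B-D-F#.
The figure 43 means second inversion — the fifth is in the bass.

D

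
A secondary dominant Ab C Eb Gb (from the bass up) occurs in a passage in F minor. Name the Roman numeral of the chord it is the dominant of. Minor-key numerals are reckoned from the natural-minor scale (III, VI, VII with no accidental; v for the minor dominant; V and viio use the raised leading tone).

VI

The chord is a dominant seventh chord on Ab.
A dominant resolves down a perfect fifth: Ab → Db. In F minor, Db is scale degree 6, i.e. VI.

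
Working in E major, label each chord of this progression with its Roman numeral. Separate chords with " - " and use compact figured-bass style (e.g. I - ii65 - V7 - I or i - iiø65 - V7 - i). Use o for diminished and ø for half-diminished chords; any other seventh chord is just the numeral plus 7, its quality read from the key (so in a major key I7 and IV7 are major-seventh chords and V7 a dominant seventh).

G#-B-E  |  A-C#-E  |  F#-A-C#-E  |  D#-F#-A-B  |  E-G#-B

G#-B-E: major triad on E = scale degree 1 → I6.
A-C#-E: major triad on A = scale degree 4 → IV.
F#-A-C#-E: root F# is the supertonic; minor seventh chord there is ii7.
D#-F#-A-B: root B is the dominant; dominant seventh chord there is V65.
E-G#-B: major triad on E = scale degree 1 → I.

I6 - IV - ii7 - V65 - I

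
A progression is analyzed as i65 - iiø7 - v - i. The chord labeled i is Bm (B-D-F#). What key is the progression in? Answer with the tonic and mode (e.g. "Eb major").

B minor

i is given as B-D-F# — a minor triad with root B.
If B is scale degree 1 and the mode makes that degree carry a minor triad, the tonic is B and the mode is minor.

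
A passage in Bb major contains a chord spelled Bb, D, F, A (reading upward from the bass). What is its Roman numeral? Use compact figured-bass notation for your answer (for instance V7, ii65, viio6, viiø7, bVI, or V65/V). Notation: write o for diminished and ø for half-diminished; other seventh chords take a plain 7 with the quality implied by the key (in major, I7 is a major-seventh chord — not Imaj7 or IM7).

I7

Stacked in thirds the chord is Bb-D-F-A: a major seventh chord on Bb.
In Bb major, Bb is the tonic; the diatonic major seventh chord there is I7.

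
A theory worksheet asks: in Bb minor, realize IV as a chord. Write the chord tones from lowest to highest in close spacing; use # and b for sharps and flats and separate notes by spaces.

IV is the major subdominant, borrowed from the parallel major. In Bb minor that root is Eb.
So the chord is Eb-G-Bb, a major triad.

Eb G Bb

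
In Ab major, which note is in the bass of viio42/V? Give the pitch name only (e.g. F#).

The applied chord viio42/V is rooted on D: D-F-Ab-Cb.
The figure 42 means third inversion — the seventh is in the bass.

Cb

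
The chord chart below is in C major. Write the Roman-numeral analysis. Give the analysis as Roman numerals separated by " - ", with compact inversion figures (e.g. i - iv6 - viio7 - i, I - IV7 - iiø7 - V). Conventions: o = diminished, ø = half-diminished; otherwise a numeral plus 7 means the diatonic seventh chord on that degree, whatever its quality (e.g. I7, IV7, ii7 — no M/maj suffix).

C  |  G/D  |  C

C: major triad on C = scale degree 1 → I.
G/D has root G, degree 5 in C major, so V64.
C: major triad on C = scale degree 1 → I.

I - V64 - I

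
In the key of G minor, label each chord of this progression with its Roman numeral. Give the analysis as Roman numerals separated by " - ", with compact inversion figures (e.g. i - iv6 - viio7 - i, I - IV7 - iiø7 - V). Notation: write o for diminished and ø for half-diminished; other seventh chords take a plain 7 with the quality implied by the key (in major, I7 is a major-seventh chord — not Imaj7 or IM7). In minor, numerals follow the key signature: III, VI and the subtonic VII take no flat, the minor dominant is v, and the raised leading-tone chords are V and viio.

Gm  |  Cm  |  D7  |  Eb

Gm has root G, degree 1 in G minor, so i.
Cm: minor triad on C = scale degree 4 → iv.
D7: dominant seventh chord on D = scale degree 5 → V7.
Eb: root Eb is the submediant; major triad there is VI.

i - iv - V7 - VI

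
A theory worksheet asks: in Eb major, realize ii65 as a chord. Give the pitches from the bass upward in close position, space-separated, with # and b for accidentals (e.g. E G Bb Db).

Ab C Eb F

In Eb major, the supertonic is F, and the diatonic chord built there is a minor seventh chord.
That chord is spelled F-Ab-C-Eb.
The figured bass 65 indicates first inversion, placing the third (Ab) in the bass: Ab-C-Eb-F.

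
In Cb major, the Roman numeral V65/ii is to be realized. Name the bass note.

C

The applied chord V65/ii is rooted on Ab: Ab-C-Eb-Gb.
The figure 65 means first inversion — the third is in the bass.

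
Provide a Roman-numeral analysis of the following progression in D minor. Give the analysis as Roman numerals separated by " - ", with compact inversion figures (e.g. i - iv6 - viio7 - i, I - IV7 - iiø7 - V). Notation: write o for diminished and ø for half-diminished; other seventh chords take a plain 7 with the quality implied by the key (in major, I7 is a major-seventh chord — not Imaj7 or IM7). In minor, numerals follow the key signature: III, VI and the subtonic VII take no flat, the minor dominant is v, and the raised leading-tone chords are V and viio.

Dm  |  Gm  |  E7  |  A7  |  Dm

Dm: minor triad on D = scale degree 1 → i.
Gm: minor triad on G = scale degree 4 → iv.
E7: a dominant seventh chord on E, the applied dominant of V → V7/V.
A7 has root A, degree 5 in D minor, so V7.
Dm: minor triad on D = scale degree 1 → i.

i - iv - V7/V - V7 - i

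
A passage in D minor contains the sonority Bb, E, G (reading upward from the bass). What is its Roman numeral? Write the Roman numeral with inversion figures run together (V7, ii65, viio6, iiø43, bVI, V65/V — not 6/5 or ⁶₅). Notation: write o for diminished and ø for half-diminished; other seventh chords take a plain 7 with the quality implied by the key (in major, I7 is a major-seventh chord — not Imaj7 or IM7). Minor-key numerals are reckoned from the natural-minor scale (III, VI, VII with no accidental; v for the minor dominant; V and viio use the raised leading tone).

iio64

Stacked in thirds the chord is E-G-Bb: a diminished triad on E.
E is scale degree 2 in D minor, and a diminished triad on that degree is written iio.
With Bb in the bass the chord is in second inversion, so the figured bass is 64.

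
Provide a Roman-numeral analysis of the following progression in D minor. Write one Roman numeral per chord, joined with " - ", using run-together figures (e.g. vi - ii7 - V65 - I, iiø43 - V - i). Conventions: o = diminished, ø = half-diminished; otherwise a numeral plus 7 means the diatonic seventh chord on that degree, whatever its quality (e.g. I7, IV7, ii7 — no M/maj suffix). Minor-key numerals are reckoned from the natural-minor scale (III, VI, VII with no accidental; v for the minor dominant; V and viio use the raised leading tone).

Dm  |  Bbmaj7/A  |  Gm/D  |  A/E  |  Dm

i - VI42 - iv64 - V64 - i

Dm has root D, degree 1 in D minor, so i.
Bbmaj7/A: major seventh chord on Bb = scale degree 6 → VI42.
Gm/D has root G, degree 4 in D minor, so iv64.
A/E: root A is the dominant; major triad there is V64.
Dm: minor triad on D = scale degree 1 → i.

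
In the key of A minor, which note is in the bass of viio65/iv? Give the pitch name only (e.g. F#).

E

The applied chord viio65/iv is rooted on C#: C#-E-G-Bb.
The figure 65 means first inversion — the third is in the bass.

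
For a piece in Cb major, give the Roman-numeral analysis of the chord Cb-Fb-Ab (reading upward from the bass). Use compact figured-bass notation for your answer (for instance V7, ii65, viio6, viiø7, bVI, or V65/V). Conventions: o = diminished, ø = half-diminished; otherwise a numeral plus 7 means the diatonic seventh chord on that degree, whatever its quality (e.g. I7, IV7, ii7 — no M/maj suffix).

IV64

Stacked in thirds the chord is Fb-Ab-Cb: a major triad on Fb.
Fb is scale degree 4 in Cb major, and a major triad on that degree is written IV.
With Cb in the bass the chord is in second inversion, so the figured bass is 64.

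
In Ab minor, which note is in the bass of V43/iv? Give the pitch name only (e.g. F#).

The applied chord V43/iv is rooted on Ab: Ab-C-Eb-Gb.
The figure 43 means second inversion — the fifth is in the bass.

Eb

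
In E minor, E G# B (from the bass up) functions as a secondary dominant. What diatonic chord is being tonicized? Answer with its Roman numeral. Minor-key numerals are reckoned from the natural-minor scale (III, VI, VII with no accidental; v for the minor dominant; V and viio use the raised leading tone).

The chord is a major triad on E.
A dominant resolves down a perfect fifth: E → A. In E minor, A is scale degree 4, i.e. iv.

iv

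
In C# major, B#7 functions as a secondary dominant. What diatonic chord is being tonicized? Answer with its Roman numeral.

The chord is a dominant seventh chord on B#.
A dominant resolves down a perfect fifth: B# → E#. In C# major, E# is scale degree 3, i.e. iii.

iii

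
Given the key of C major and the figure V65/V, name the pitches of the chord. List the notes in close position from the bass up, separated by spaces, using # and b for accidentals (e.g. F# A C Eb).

F# A C D

V65/V is a secondary dominant — the dominant seventh of V. V in C major is G, so the applied chord's root is D, a perfect fifth above.
Building a dominant seventh chord on D gives D-F#-A-C.
With the 65 figure the chord is in first inversion; from the bass F# upward in close position it reads F#-A-C-D.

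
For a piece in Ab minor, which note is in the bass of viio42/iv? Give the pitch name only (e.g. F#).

The applied chord viio42/iv is rooted on C: C-Eb-Gb-Bbb.
The figure 42 means third inversion — the seventh is in the bass.

Bbb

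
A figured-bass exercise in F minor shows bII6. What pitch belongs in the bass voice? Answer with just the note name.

Bb

bII in F minor has root Gb; the chord is Gb-Bb-Db.
The figure 6 means first inversion — the third is in the bass.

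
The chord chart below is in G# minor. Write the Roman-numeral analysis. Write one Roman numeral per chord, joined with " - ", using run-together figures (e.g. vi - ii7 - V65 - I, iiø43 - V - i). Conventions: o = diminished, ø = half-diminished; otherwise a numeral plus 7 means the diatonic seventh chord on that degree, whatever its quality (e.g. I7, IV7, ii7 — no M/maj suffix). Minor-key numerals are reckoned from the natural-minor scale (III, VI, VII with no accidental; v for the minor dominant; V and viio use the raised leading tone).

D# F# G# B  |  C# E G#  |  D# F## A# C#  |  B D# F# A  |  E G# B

D#-F#-G#-B has root G#, degree 1 in G# minor, so i43.
C#-E-G# has root C#, degree 4 in G# minor, so iv.
D#-F##-A#-C# has root D#, degree 5 in G# minor, so V7.
B-D#-F#-A: a dominant seventh chord on B, the applied dominant of VI → V7/VI.
E-G#-B: root E is the submediant; major triad there is VI.

i43 - iv - V7 - V7/VI - VI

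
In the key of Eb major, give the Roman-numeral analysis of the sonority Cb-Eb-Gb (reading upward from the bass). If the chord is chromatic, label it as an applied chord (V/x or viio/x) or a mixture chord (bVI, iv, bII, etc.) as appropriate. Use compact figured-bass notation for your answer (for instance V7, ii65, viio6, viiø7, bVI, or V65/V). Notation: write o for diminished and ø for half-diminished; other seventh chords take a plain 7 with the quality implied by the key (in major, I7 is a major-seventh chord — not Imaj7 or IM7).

Stacked in thirds the chord is Cb-Eb-Gb: a major triad on Cb.
Cb is the lowered sixth degree of Eb major (diatonic 6 would be C). This is a major triad on the lowered sixth degree, borrowed from the parallel minor.

bVI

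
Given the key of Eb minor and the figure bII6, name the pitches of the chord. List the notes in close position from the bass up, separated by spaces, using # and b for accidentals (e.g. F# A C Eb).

Ab Cb Fb

Scale degree 2 in Eb minor is F; lowering it a half step gives Fb. bII6 is the Neapolitan sixth — a major triad on the lowered second degree, here in its customary first inversion.
So the chord is Fb-Ab-Cb.
The figured bass 6 indicates first inversion, placing the third (Ab) in the bass: Ab-Cb-Fb.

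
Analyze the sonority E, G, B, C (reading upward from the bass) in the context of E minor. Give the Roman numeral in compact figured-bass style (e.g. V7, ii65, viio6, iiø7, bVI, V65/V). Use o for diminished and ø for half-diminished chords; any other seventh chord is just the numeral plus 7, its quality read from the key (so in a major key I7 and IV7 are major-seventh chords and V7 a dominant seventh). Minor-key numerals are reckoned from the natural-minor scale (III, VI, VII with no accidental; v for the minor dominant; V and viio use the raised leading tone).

VI65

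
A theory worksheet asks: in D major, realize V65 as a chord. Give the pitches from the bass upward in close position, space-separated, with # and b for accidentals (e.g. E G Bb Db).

C# E G A

In D major, the fifth degree is A, and the diatonic chord built there is a dominant seventh chord.
That chord is spelled A-C#-E-G.
The figured bass 65 indicates first inversion, placing the third (C#) in the bass: C#-E-G-A.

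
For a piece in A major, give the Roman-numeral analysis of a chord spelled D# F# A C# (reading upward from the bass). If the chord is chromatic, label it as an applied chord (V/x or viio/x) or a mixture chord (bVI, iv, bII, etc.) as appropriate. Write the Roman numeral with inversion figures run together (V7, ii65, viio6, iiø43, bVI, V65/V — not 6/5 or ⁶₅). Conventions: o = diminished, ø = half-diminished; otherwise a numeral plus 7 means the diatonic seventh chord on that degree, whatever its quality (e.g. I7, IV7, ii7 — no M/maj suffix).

viiø7/V

Stacked in thirds the chord is D#-F#-A-C#: a half-diminished seventh chord on D#.
D# sits a half step below E (V in A major); a diminished chord there is the applied leading-tone chord of V.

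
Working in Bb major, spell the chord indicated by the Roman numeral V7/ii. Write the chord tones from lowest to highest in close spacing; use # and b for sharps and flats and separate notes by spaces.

V7/ii is a secondary dominant — the dominant seventh of ii. ii in Bb major is C, so the applied chord's root is G, a perfect fifth above.
Building a dominant seventh chord on G gives G-B-D-F.

G B D F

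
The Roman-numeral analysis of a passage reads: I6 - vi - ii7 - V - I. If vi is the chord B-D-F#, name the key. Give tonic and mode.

D major

The chord Bm is a minor triad rooted on B; its label is vi.
If B is scale degree 6 and the mode makes that degree carry a minor triad, the tonic is D and the mode is major.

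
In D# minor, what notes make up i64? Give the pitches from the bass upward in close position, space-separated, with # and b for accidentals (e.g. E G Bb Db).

In D# minor, the first degree is D#, and the diatonic chord built there is a minor triad.
That chord is spelled D#-F#-A#.
The figured bass 64 indicates second inversion, placing the fifth (A#) in the bass: A#-D#-F#.

A# D# F#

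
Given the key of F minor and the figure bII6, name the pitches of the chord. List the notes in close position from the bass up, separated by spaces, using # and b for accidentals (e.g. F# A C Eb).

Scale degree 2 in F minor is G; lowering it a half step gives Gb. bII6 is the Neapolitan sixth — a major triad on the lowered second degree, here in its customary first inversion.
So the chord is Gb-Bb-Db.
With the 6 figure the chord is in first inversion; from the bass Bb upward in close position it reads Bb-Db-Gb.

Bb Db Gb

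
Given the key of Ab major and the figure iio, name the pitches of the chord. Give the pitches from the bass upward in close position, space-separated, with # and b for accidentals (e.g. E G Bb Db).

Scale degree 2 in Ab major is Bb; here the chord built on it is altered to a diminished triad. iio is the diminished supertonic triad, borrowed from the parallel minor.
So the chord is Bb-Db-Fb.

Bb Db Fb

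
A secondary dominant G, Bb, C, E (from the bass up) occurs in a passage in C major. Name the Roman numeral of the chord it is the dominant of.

IV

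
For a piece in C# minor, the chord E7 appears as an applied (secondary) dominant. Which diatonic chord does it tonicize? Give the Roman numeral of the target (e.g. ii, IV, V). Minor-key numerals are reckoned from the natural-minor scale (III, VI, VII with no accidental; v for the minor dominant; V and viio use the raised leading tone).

VI

The chord is a dominant seventh chord on E.
A dominant resolves down a perfect fifth: E → A. In C# minor, A is scale degree 6, i.e. VI.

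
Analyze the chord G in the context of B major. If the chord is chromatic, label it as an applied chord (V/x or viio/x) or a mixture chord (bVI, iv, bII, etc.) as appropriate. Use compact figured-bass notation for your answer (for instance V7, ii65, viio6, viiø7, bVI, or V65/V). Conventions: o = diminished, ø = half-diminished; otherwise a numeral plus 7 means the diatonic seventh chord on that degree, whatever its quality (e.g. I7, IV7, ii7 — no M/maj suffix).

bVI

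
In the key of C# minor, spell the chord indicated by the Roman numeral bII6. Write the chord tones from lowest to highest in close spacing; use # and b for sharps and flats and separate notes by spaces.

F# A D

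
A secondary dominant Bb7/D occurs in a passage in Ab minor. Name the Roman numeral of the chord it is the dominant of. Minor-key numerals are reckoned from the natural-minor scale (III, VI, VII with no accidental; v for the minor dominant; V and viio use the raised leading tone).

V

The chord is a dominant seventh chord on Bb.
A dominant resolves down a perfect fifth: Bb → Eb. In Ab minor, Eb is scale degree 5, i.e. V.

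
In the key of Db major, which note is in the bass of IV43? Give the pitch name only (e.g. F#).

Db

IV in Db major has root Gb; the chord is Gb-Bb-Db-F.
The figure 43 means second inversion — the fifth is in the bass.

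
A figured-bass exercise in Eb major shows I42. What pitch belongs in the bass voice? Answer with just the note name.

D

I in Eb major has root Eb; the chord is Eb-G-Bb-D.
The figure 42 means third inversion — the seventh is in the bass.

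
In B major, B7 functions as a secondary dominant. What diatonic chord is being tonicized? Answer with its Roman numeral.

The chord is a dominant seventh chord on B.
A dominant resolves down a perfect fifth: B → E. In B major, E is scale degree 4, i.e. IV.

IV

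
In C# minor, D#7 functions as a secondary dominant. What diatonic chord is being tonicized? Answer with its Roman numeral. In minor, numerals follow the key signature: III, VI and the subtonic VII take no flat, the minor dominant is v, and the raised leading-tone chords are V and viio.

V

The chord is a dominant seventh chord on D#.
A dominant resolves down a perfect fifth: D# → G#. In C# minor, G# is scale degree 5, i.e. V.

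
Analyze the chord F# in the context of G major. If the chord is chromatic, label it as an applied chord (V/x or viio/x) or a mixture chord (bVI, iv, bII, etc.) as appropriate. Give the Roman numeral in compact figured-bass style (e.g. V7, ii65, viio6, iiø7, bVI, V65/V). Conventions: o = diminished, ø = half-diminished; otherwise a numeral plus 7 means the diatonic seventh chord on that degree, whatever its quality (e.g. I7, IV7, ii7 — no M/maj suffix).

Stacked in thirds the chord is F#-A#-C#: a major triad on F#.
F# is not a diatonic chord root with this quality in G major, but it lies a perfect fifth above B (iii), so the chord functions as an applied dominant of iii.

V/iii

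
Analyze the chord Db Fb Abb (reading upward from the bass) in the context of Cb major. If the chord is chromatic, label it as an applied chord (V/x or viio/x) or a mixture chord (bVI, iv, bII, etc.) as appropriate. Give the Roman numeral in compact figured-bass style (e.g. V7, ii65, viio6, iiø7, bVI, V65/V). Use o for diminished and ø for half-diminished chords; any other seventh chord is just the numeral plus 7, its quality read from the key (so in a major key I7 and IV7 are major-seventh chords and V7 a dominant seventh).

iio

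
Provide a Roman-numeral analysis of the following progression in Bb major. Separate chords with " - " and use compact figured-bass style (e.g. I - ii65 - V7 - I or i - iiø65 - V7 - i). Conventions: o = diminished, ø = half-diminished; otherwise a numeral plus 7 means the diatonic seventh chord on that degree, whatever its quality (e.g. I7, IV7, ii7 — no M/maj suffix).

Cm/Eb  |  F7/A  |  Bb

Cm/Eb: root C is the supertonic; minor triad there is ii6.
F7/A: dominant seventh chord on F = scale degree 5 → V65.
Bb: major triad on Bb = scale degree 1 → I.

ii6 - V65 - I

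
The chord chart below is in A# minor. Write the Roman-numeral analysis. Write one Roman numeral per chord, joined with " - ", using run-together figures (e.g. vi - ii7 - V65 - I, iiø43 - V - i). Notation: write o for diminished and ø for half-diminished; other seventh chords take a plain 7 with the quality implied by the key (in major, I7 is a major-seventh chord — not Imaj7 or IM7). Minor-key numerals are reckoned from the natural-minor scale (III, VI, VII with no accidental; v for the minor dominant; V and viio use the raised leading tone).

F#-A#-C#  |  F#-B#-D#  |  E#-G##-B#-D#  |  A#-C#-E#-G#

VI - iio64 - V7 - i7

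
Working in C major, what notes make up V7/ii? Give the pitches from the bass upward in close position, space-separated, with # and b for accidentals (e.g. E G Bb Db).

A C# E G

The slash means an applied dominant: we want the dominant of ii. In C major, ii is D minor, and its dominant is built on A.
Building a dominant seventh chord on A gives A-C#-E-G.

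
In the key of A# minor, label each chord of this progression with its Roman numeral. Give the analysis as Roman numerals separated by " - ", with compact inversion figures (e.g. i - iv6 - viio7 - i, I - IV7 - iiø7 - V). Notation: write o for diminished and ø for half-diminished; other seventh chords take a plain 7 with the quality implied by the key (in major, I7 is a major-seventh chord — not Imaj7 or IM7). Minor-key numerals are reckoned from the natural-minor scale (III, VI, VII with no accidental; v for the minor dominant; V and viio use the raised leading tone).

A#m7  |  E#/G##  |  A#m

i7 - V6 - i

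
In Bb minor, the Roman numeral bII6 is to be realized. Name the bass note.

bII in Bb minor has root Cb; the chord is Cb-Eb-Gb.
The figure 6 means first inversion — the third is in the bass.

Eb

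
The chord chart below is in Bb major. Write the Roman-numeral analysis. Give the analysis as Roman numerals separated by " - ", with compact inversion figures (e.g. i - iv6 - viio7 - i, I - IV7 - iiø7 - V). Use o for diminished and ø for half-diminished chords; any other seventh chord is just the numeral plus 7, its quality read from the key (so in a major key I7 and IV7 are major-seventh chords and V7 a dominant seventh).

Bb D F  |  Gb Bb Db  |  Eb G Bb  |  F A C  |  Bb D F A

Bb-D-F: major triad on Bb = scale degree 1 → I.
Gb-Bb-Db is non-diatonic — bVI, a mixture chord from Bb minor.
Eb-G-Bb: root Eb is the subdominant; major triad there is IV.
F-A-C: major triad on F = scale degree 5 → V.
Bb-D-F-A: major seventh chord on Bb = scale degree 1 → I7.

I - bVI - IV - V - I7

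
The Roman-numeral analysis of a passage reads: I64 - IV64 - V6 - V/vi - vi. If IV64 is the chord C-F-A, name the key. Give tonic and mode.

C major

The anchor chord is a major triad on F, labeled IV64.
If F is scale degree 4 and the mode makes that degree carry a major triad, the tonic is C and the mode is major.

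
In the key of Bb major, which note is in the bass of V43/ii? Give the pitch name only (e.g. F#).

The applied chord V43/ii is rooted on G: G-B-D-F.
The figure 43 means second inversion — the fifth is in the bass.

D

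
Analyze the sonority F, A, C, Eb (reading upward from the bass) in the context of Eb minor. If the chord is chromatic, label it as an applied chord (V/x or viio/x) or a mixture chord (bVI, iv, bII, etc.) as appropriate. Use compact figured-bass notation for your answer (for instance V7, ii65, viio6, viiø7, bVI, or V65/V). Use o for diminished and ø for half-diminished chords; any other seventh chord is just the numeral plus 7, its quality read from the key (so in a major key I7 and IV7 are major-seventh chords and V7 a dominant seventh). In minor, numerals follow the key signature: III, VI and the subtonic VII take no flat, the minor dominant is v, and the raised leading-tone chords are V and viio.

V7/V

The pitches F-A-C-Eb form a dominant seventh chord rooted on F.
F is not a diatonic chord root with this quality in Eb minor, but it lies a perfect fifth above Bb (V), so the chord functions as an applied dominant of V.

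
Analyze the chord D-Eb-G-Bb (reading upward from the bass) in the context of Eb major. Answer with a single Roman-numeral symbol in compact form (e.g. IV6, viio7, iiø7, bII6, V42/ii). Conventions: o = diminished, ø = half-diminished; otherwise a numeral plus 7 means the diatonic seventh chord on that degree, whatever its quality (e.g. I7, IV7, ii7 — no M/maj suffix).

I42

Stacked in thirds the chord is Eb-G-Bb-D: a major seventh chord on Eb.
In Eb major, Eb is the tonic; the diatonic major seventh chord there is I7.
With D in the bass the chord is in third inversion, so the figured bass is 42.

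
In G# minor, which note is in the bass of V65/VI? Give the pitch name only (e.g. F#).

D#

The applied chord V65/VI is rooted on B: B-D#-F#-A.
The figure 65 means first inversion — the third is in the bass.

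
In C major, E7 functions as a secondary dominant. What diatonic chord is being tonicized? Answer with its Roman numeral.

The chord is a dominant seventh chord on E.
A dominant resolves down a perfect fifth: E → A. In C major, A is scale degree 6, i.e. vi.

vi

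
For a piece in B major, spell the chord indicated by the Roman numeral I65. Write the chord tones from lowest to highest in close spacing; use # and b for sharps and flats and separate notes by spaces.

D# F# A# B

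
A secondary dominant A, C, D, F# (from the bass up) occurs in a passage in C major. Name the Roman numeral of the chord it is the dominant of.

V

The chord is a dominant seventh chord on D.
A dominant resolves down a perfect fifth: D → G. In C major, G is scale degree 5, i.e. V.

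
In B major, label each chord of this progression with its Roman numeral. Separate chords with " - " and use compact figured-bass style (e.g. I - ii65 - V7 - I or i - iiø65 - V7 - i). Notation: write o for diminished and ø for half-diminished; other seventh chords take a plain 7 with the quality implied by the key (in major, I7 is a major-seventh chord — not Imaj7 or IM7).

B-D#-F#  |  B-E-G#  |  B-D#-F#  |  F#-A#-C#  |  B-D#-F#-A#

B-D#-F#: root B is the tonic; major triad there is I.
B-E-G# has root E, degree 4 in B major, so IV64.
B-D#-F#: root B is the tonic; major triad there is I.
F#-A#-C#: major triad on F# = scale degree 5 → V.
B-D#-F#-A# has root B, degree 1 in B major, so I7.

I - IV64 - I - V - I7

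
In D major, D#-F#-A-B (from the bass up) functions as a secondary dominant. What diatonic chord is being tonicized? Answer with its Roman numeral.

ii

The chord is a dominant seventh chord on B.
A dominant resolves down a perfect fifth: B → E. In D major, E is scale degree 2, i.e. ii.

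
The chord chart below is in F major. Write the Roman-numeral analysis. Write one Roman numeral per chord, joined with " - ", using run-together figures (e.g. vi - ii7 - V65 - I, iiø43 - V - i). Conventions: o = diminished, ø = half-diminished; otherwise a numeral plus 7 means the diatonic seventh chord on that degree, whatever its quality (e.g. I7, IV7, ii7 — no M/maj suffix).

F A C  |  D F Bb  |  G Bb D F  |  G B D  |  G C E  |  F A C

I - IV6 - ii7 - V/V - V64 - I

F-A-C: major triad on F = scale degree 1 → I.
D-F-Bb: root Bb is the subdominant; major triad there is IV6.
G-Bb-D-F has root G, degree 2 in F major, so ii7.
G-B-D is the secondary dominant of V (major triad on G): V/V.
G-C-E: major triad on C = scale degree 5 → V64.
F-A-C: major triad on F = scale degree 1 → I.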